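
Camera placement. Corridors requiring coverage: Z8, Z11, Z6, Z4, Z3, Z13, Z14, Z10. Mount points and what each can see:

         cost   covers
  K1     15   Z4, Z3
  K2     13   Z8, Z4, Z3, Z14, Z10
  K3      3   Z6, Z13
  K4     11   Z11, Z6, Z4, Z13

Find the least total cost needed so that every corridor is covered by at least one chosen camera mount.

24

K2, K4 cover every corridor at cost 13 + 11 = 24.
Any cover uses at least 2 camera mounts; among all covering selections none totals below 24.
Greedy by coverage-per-cost would pick K3, K2, K4 for 27 — worse than the optimum 24.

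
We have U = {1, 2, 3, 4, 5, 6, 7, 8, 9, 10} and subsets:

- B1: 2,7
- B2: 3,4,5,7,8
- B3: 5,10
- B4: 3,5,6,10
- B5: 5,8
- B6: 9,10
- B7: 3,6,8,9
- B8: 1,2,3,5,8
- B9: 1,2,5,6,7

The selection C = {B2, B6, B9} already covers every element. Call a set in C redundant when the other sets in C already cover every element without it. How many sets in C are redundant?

0

Drop B2: 3, 4, 8 uncovered — not redundant.
Drop B6: 9, 10 uncovered — not redundant.
Drop B9: 1, 2, 6 uncovered — not redundant.
None of the sets in C is redundant.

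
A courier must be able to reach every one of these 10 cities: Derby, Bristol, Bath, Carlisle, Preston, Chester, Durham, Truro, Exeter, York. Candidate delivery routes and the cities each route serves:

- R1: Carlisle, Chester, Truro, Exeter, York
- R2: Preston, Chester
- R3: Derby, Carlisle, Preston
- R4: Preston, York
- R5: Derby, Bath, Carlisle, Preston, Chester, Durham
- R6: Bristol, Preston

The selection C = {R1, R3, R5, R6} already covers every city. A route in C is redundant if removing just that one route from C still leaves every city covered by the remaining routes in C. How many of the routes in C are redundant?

1

Drop R1: Truro, Exeter, York uncovered — not redundant.
Drop R3: the rest still cover every city — redundant.
Drop R5: Bath, Durham uncovered — not redundant.
Drop R6: Bristol uncovered — not redundant.
1 redundant: R3.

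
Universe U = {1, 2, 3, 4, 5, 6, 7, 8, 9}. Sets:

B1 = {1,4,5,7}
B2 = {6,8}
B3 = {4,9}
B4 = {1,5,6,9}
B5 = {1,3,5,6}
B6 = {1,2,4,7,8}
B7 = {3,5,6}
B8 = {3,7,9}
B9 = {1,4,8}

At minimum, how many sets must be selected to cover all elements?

B3, B5, B6 together cover {1, 2, 3, 4, 5, 6, 7, 8, 9} — every element.
No 2 of the 9 sets cover everything (all 36 pairs fall short), so 3 is minimum.

3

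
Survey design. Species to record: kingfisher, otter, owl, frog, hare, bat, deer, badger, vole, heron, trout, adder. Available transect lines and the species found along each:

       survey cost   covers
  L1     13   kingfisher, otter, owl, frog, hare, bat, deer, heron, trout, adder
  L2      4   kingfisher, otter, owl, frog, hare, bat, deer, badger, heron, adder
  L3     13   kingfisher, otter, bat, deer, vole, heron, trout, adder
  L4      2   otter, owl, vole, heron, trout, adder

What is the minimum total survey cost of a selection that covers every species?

6

L2, L4 cover every species at survey cost 4 + 2 = 6.
Any cover uses at least 2 transects; among all covering selections none totals below 6.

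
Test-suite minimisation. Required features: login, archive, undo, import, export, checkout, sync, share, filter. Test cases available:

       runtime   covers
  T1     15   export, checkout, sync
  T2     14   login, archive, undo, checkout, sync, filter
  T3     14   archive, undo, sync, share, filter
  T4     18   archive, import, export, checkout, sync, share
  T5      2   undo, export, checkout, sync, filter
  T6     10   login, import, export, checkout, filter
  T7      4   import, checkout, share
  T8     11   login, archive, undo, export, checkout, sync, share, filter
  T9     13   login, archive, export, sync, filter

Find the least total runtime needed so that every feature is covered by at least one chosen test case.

T7, T8 cover every feature at runtime 4 + 11 = 15.
Any cover uses at least 2 test cases; among all covering selections none totals below 15.
Greedy by coverage-per-runtime would pick T5, T7, T8 for 17 — worse than the optimum 15.

15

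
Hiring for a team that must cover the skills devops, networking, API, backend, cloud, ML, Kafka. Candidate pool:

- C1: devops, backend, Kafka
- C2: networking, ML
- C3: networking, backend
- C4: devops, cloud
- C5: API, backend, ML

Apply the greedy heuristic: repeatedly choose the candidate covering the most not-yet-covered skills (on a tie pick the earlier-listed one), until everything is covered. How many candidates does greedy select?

Pick 1: C1 covers 3 new skills (devops, backend, Kafka).
Pick 2: C2 covers 2 new skills (networking, ML).
Pick 3: C4 covers 1 new skills (cloud).
Pick 4: C5 covers 1 new skills (API).
Greedy uses 4 candidates.

4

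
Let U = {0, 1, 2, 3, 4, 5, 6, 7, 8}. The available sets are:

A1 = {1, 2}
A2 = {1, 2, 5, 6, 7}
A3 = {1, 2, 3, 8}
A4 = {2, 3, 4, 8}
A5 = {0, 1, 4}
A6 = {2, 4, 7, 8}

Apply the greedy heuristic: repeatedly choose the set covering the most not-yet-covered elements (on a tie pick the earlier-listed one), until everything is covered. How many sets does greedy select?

3

Pick 1: A2 covers 5 new elements (1, 2, 5, 6, 7).
Pick 2: A4 covers 3 new elements (3, 4, 8).
Pick 3: A5 covers 1 new elements (0).
Greedy uses 3 sets.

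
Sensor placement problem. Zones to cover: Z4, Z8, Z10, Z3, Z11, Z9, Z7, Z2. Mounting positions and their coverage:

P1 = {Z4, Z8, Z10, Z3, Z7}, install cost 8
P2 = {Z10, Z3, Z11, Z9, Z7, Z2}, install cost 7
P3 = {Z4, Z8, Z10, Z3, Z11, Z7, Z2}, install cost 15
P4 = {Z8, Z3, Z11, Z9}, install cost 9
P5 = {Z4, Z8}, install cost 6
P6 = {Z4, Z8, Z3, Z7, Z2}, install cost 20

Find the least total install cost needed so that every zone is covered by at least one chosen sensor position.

P2, P5 cover every zone at install cost 7 + 6 = 13.
Any cover uses at least 2 sensor positions; among all covering selections none totals below 13.

13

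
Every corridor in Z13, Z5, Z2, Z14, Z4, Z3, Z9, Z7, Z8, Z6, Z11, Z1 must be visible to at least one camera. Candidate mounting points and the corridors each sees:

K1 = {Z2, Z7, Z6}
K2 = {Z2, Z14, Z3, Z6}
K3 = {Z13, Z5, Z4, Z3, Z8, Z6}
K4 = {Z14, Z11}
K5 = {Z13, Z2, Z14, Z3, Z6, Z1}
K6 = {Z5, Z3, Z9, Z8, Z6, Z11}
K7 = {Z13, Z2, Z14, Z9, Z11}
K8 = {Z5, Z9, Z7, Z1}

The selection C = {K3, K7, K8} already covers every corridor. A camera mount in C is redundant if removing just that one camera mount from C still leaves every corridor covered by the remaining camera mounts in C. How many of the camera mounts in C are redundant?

Drop K3: Z4, Z3, Z8, Z6 uncovered — not redundant.
Drop K7: Z2, Z14, Z11 uncovered — not redundant.
Drop K8: Z7, Z1 uncovered — not redundant.
None of the camera mounts in C is redundant.

0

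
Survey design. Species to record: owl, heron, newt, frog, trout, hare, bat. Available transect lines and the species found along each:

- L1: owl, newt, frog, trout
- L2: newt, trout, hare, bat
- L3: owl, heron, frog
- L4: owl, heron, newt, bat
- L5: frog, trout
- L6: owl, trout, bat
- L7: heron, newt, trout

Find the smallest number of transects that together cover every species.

L2, L3 together cover {owl, heron, newt, frog, trout, hare, bat} — every species.
No single transect contains all 7 species, so 2 is optimal.
Greedy (largest uncovered first) would take L1, L2, L3 — 3 transects — but 2 suffice.

2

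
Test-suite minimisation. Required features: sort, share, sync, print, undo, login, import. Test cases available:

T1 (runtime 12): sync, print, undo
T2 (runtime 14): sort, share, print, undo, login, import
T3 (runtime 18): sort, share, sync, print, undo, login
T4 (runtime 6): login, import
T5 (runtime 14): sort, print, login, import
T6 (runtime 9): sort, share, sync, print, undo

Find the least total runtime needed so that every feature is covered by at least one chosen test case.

T4, T6 cover every feature at runtime 6 + 9 = 15.
Any cover uses at least 2 test cases; among all covering selections none totals below 15.

15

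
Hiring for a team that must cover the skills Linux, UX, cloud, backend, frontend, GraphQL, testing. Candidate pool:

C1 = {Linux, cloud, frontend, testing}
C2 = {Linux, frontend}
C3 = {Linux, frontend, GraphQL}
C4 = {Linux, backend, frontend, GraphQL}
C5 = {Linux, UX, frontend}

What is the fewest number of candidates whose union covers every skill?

3

C1, C4, C5 together cover {Linux, UX, cloud, backend, frontend, GraphQL, testing} — every skill.
No 2 of the 5 candidates cover everything (all 10 pairs fall short), so 3 is minimum.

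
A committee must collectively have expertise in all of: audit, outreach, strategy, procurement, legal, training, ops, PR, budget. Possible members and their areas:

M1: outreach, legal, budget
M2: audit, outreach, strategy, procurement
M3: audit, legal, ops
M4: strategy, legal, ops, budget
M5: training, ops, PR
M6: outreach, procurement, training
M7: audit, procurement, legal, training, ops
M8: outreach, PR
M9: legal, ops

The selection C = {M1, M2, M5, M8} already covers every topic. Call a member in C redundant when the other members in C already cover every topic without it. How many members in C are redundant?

Drop M1: legal, budget uncovered — not redundant.
Drop M2: audit, strategy, procurement uncovered — not redundant.
Drop M5: training, ops uncovered — not redundant.
Drop M8: the rest still cover every topic — redundant.
1 redundant: M8.

1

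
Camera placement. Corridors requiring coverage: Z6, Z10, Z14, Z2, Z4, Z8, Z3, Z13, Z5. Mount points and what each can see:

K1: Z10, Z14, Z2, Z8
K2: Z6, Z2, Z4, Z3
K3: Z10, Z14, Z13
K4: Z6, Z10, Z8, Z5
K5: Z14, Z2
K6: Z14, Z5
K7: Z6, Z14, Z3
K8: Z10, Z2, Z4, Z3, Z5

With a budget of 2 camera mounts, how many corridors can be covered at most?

7

Choosing K1, K2 covers {Z6, Z10, Z14, Z2, Z4, Z8, Z3} — 7 corridors.
No choice of 2 camera mounts does better; here Z13, Z5 are left uncovered.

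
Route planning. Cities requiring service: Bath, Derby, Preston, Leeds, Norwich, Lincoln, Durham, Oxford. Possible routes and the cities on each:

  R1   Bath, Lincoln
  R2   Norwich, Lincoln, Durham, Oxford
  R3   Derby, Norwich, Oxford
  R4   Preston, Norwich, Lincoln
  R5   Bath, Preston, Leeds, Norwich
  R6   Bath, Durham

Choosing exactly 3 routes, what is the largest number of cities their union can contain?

Choosing R2, R3, R5 covers {Bath, Derby, Preston, Leeds, Norwich, Lincoln, Durham, Oxford} — 8 cities.
That is all 8 cities.

8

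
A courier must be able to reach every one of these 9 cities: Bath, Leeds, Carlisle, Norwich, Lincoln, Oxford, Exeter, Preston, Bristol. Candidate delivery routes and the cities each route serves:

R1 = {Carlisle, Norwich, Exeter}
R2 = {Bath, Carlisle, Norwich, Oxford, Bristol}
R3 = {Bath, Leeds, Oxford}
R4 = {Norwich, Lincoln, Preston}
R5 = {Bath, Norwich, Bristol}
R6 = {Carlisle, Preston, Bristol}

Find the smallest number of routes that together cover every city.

4

R1, R2, R3, R4 together cover {Bath, Leeds, Carlisle, Norwich, Lincoln, Oxford, Exeter, Preston, Bristol} — every city.
No 3 of the 6 routes cover everything (all 20 triples fall short), so 4 is minimum.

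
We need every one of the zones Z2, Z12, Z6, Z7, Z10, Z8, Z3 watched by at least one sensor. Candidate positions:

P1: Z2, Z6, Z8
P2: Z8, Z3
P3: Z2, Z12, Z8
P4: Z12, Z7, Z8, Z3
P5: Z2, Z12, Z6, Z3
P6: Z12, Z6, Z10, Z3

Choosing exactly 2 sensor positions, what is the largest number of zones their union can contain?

Choosing P1, P4 covers {Z2, Z12, Z6, Z7, Z8, Z3} — 6 zones.
No choice of 2 sensor positions does better; here Z10 is left uncovered.

6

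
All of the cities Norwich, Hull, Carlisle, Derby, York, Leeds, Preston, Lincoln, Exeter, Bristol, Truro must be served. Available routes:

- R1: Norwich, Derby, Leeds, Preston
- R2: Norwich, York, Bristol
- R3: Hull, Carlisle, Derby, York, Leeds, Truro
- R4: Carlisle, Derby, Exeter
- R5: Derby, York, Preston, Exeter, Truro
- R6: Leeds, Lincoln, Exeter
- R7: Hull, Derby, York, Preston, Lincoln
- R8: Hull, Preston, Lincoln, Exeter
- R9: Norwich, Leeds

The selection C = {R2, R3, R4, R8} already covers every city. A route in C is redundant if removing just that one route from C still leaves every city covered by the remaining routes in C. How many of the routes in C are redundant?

Drop R2: Norwich, Bristol uncovered — not redundant.
Drop R3: Leeds, Truro uncovered — not redundant.
Drop R4: the rest still cover every city — redundant.
Drop R8: Preston, Lincoln uncovered — not redundant.
1 redundant: R4.

1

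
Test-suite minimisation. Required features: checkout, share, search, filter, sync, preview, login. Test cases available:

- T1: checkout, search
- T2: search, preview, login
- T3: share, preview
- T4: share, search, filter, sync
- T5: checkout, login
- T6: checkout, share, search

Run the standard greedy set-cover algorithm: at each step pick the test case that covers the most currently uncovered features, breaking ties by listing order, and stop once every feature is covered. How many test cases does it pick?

3

Pick 1: T4 covers 4 new features (share, search, filter, sync).
Pick 2: T2 covers 2 new features (preview, login).
Pick 3: T1 covers 1 new features (checkout).
Greedy uses 3 test cases.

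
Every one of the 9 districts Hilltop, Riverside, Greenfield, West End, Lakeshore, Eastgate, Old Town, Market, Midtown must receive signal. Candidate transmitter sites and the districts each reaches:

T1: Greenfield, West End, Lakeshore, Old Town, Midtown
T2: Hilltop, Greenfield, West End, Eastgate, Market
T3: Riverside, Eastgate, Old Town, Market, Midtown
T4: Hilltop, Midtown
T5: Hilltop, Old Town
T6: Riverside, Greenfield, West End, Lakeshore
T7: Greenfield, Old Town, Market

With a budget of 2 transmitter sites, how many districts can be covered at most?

8

Choosing T1, T2 covers {Hilltop, Greenfield, West End, Lakeshore, Eastgate, Old Town, Market, Midtown} — 8 districts.
No choice of 2 transmitter sites does better; here Riverside is left uncovered.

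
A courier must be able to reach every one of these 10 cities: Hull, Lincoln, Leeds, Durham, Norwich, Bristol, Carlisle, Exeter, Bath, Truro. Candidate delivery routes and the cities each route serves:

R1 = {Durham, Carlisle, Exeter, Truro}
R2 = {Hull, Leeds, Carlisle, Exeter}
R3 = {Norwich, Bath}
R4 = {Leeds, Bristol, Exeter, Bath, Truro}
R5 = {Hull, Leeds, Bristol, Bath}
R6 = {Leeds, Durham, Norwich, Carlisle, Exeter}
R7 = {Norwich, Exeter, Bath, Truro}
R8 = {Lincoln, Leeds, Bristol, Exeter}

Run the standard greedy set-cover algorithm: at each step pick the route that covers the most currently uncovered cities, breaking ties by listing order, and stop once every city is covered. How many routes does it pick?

4

Pick 1: R4 covers 5 new cities (Leeds, Bristol, Exeter, Bath, Truro).
Pick 2: R6 covers 3 new cities (Durham, Norwich, Carlisle).
Pick 3: R2 covers 1 new cities (Hull).
Pick 4: R8 covers 1 new cities (Lincoln).
Greedy uses 4 routes.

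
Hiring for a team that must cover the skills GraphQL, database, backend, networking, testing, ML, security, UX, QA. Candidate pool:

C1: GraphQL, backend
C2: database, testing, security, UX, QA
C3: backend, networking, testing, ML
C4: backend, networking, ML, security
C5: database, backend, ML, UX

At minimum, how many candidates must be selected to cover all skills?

3

C1, C2, C3 together cover {GraphQL, database, backend, networking, testing, ML, security, UX, QA} — every skill.
No 2 of the 5 candidates cover everything (all 10 pairs fall short), so 3 is minimum.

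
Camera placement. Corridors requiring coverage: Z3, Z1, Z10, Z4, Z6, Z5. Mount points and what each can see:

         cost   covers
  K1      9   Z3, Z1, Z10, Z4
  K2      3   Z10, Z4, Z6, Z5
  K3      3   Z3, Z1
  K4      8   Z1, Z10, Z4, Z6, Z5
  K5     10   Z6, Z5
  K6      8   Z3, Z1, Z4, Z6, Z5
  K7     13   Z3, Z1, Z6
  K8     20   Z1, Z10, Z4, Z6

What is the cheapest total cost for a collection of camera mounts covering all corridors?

6

K2, K3 cover every corridor at cost 3 + 3 = 6.
Any cover uses at least 2 camera mounts; among all covering selections none totals below 6.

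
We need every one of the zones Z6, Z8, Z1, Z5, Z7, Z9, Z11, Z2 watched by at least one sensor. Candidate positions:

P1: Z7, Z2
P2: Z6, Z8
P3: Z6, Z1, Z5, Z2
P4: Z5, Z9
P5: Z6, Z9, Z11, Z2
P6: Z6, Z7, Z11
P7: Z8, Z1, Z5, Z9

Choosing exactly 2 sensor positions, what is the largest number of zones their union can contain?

7

Choosing P5, P7 covers {Z6, Z8, Z1, Z5, Z9, Z11, Z2} — 7 zones.
No choice of 2 sensor positions does better; here Z7 is left uncovered.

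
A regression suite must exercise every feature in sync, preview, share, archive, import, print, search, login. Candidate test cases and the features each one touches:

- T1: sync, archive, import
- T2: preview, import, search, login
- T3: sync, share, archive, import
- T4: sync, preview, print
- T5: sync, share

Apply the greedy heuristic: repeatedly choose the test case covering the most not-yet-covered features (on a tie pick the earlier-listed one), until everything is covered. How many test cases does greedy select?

Pick 1: T2 covers 4 new features (preview, import, search, login).
Pick 2: T3 covers 3 new features (sync, share, archive).
Pick 3: T4 covers 1 new features (print).
Greedy uses 3 test cases.

3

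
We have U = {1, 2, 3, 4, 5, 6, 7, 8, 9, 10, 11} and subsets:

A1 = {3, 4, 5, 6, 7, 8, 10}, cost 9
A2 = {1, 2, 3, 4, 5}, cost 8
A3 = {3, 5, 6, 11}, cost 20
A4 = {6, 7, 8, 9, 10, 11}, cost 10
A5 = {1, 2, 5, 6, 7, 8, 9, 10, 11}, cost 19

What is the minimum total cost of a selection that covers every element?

A2, A4 cover every element at cost 8 + 10 = 18.
Any cover uses at least 2 sets; among all covering selections none totals below 18.
Greedy by coverage-per-cost would pick A1, A2, A4 for 27 — worse than the optimum 18.

18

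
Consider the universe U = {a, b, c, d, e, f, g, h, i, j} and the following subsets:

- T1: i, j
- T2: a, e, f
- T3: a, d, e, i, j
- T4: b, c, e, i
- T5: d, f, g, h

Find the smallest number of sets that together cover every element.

3

T3, T4, T5 together cover {a, b, c, d, e, f, g, h, i, j} — every element.
No 2 of the 5 sets cover everything (all 10 pairs fall short), so 3 is minimum.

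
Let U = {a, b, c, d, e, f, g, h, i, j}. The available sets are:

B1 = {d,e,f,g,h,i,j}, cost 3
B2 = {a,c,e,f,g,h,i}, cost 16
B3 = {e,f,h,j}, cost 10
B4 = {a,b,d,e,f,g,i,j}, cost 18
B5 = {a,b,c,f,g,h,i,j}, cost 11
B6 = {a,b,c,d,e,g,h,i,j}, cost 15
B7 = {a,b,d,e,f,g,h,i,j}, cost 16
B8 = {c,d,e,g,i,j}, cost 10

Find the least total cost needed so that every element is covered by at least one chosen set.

14

B1, B5 cover every element at cost 3 + 11 = 14.
Any cover uses at least 2 sets; among all covering selections none totals below 14.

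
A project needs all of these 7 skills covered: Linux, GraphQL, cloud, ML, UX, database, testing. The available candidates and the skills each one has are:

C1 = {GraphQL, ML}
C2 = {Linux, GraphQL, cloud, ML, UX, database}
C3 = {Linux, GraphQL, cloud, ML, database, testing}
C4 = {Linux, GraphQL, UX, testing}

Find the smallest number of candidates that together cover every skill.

C2, C3 together cover {Linux, GraphQL, cloud, ML, UX, database, testing} — every skill.
No single candidate contains all 7 skills, so 2 is optimal.

2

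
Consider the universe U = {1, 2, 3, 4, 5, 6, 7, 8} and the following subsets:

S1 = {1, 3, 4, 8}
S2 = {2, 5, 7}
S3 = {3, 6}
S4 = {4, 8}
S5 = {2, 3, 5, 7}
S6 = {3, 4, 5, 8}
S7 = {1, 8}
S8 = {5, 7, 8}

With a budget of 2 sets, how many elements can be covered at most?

7

Choosing S1, S2 covers {1, 2, 3, 4, 5, 7, 8} — 7 elements.
No choice of 2 sets does better; here 6 is left uncovered.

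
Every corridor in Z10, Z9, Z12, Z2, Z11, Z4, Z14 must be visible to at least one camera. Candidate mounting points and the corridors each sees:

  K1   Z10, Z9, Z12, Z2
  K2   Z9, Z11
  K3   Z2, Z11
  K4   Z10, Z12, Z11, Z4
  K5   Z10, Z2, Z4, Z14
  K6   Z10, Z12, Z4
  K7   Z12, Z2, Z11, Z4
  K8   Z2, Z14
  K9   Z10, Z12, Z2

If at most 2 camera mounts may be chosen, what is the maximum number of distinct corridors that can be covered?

Choosing K1, K4 covers {Z10, Z9, Z12, Z2, Z11, Z4} — 6 corridors.
No choice of 2 camera mounts does better; here Z14 is left uncovered.

6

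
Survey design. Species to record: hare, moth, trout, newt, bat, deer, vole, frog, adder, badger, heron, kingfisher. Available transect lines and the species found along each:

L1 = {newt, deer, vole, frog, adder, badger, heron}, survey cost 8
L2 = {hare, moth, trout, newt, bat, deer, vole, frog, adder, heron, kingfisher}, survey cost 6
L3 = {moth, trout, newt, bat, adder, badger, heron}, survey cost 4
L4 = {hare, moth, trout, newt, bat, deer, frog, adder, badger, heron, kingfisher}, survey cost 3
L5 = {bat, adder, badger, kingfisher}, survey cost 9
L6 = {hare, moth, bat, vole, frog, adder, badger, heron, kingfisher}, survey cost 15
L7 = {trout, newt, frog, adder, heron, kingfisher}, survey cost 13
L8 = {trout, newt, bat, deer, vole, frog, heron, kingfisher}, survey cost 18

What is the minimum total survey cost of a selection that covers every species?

L2, L4 cover every species at survey cost 6 + 3 = 9.
Any cover uses at least 2 transects; among all covering selections none totals below 9.

9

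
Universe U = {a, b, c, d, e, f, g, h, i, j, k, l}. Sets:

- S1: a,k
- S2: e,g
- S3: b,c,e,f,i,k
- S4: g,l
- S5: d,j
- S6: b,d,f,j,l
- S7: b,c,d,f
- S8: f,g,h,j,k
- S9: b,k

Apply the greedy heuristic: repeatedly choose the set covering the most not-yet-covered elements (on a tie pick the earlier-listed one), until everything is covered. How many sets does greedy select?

4

Pick 1: S3 covers 6 new elements (b, c, e, f, i, k).
Pick 2: S6 covers 3 new elements (d, j, l).
Pick 3: S8 covers 2 new elements (g, h).
Pick 4: S1 covers 1 new elements (a).
Greedy uses 4 sets.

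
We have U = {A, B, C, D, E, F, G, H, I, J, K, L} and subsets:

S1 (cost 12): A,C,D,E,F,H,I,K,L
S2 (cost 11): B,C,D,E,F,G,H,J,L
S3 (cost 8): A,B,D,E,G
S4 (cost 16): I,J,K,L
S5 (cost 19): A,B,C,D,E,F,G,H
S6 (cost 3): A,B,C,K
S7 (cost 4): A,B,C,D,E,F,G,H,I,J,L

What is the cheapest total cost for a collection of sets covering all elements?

7

S6, S7 cover every element at cost 3 + 4 = 7.
Any cover uses at least 2 sets; among all covering selections none totals below 7.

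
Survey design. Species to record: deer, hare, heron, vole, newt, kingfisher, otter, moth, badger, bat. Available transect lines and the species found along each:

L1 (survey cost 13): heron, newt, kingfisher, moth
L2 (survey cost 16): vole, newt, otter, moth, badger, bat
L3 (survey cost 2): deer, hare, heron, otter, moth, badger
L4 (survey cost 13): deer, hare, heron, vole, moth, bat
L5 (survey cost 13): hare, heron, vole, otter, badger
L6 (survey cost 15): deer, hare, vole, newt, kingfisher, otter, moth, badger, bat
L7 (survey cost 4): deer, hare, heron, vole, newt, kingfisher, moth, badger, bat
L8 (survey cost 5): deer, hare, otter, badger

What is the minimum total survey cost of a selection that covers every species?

L3, L7 cover every species at survey cost 2 + 4 = 6.
Any cover uses at least 2 transects; among all covering selections none totals below 6.

6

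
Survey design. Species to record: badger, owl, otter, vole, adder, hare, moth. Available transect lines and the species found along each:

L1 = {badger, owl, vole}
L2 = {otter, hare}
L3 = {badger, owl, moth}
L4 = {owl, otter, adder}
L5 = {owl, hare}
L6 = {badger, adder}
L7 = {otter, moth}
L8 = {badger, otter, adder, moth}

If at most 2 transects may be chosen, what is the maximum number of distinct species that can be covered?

6

Choosing L1, L8 covers {badger, owl, otter, vole, adder, moth} — 6 species.
No choice of 2 transects does better; here hare is left uncovered.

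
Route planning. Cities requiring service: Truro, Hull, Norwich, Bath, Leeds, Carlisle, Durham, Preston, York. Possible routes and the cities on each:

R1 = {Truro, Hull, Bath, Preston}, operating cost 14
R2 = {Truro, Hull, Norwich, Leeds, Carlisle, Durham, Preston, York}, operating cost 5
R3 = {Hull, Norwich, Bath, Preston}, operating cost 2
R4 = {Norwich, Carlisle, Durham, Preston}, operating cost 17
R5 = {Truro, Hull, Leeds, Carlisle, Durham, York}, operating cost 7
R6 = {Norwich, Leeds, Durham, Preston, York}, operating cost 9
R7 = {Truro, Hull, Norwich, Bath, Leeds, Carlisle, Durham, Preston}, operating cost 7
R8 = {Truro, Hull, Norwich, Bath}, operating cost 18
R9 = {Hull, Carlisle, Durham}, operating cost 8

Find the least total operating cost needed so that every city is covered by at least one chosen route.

7

R2, R3 cover every city at operating cost 5 + 2 = 7.
Any cover uses at least 2 routes; among all covering selections none totals below 7.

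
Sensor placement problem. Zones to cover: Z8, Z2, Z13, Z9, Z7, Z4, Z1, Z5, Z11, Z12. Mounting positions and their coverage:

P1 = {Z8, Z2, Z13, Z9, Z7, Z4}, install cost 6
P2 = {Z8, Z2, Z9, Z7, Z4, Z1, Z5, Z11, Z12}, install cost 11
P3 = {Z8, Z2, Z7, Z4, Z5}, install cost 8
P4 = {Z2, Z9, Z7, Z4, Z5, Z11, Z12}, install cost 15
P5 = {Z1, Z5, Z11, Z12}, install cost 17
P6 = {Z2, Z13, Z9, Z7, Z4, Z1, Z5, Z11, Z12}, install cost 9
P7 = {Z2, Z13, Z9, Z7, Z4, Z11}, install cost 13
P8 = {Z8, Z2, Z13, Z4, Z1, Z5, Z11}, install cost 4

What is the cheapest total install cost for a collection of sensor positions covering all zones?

P6, P8 cover every zone at install cost 9 + 4 = 13.
Any cover uses at least 2 sensor positions; among all covering selections none totals below 13.
Greedy by coverage-per-install cost would pick P8, P1, P6 for 19 — worse than the optimum 13.

13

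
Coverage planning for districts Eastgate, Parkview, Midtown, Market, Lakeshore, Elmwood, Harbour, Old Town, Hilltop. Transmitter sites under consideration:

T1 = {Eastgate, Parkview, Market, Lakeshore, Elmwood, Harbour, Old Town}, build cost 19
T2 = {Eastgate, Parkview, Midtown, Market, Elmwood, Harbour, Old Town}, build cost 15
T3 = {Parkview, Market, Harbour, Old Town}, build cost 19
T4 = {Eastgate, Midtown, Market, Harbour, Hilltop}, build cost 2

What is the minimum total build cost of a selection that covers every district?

21

T1, T4 cover every district at build cost 19 + 2 = 21.
Any cover uses at least 2 transmitter sites; among all covering selections none totals below 21.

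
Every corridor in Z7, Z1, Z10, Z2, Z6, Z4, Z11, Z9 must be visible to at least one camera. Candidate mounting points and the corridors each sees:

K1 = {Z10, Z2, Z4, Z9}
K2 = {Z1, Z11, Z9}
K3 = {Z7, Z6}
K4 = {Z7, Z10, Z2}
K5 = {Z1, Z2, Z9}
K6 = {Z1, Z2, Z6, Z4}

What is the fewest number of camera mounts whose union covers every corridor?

K1, K2, K3 together cover {Z7, Z1, Z10, Z2, Z6, Z4, Z11, Z9} — every corridor.
No 2 of the 6 camera mounts cover everything (all 15 pairs fall short), so 3 is minimum.

3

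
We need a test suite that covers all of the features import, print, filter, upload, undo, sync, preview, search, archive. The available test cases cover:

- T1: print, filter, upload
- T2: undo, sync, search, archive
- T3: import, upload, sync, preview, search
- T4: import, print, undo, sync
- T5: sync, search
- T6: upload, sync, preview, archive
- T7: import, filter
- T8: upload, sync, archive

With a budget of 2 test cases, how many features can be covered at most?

7

Choosing T1, T2 covers {print, filter, upload, undo, sync, search, archive} — 7 features.
No choice of 2 test cases does better; here import, preview are left uncovered.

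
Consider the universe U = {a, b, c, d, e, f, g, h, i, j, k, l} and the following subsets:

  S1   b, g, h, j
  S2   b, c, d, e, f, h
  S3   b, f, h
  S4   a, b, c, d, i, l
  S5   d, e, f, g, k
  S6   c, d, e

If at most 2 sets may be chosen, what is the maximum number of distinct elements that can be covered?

10

Choosing S4, S5 covers {a, b, c, d, e, f, g, i, k, l} — 10 elements.
No choice of 2 sets does better; here h, j are left uncovered.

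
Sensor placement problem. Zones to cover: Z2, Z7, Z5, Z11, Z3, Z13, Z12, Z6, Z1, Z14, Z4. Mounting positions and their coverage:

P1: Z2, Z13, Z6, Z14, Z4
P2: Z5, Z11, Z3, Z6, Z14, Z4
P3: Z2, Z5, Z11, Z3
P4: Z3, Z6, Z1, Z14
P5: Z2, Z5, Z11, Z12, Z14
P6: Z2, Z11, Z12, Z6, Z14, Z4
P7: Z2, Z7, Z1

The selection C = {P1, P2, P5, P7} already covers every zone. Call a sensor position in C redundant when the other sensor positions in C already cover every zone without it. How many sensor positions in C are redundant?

0

Drop P1: Z13 uncovered — not redundant.
Drop P2: Z3 uncovered — not redundant.
Drop P5: Z12 uncovered — not redundant.
Drop P7: Z7, Z1 uncovered — not redundant.
None of the sensor positions in C is redundant.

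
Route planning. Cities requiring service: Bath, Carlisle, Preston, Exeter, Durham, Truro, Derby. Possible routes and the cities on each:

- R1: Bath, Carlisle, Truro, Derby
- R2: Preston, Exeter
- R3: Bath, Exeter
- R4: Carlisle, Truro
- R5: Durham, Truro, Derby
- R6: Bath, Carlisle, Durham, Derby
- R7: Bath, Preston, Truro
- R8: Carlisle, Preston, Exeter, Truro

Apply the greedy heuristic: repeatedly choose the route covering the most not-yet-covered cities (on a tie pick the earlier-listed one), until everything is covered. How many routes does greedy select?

Pick 1: R1 covers 4 new cities (Bath, Carlisle, Truro, Derby).
Pick 2: R2 covers 2 new cities (Preston, Exeter).
Pick 3: R5 covers 1 new cities (Durham).
Greedy uses 3 routes. (The true minimum is 2.)

3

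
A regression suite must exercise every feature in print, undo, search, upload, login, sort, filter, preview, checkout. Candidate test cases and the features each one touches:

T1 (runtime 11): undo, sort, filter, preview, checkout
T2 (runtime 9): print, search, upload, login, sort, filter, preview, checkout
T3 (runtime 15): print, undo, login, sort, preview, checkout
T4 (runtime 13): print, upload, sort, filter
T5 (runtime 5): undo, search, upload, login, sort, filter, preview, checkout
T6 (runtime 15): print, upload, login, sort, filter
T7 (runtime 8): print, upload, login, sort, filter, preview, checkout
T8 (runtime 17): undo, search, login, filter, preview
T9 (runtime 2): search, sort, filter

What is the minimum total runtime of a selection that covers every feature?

13

T5, T7 cover every feature at runtime 5 + 8 = 13.
Any cover uses at least 2 test cases; among all covering selections none totals below 13.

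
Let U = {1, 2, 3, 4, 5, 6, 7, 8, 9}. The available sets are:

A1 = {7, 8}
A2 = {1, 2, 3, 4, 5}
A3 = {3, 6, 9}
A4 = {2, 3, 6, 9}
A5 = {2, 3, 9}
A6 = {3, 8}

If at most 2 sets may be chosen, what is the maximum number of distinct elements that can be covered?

7

Choosing A1, A2 covers {1, 2, 3, 4, 5, 7, 8} — 7 elements.
No choice of 2 sets does better; here 6, 9 are left uncovered.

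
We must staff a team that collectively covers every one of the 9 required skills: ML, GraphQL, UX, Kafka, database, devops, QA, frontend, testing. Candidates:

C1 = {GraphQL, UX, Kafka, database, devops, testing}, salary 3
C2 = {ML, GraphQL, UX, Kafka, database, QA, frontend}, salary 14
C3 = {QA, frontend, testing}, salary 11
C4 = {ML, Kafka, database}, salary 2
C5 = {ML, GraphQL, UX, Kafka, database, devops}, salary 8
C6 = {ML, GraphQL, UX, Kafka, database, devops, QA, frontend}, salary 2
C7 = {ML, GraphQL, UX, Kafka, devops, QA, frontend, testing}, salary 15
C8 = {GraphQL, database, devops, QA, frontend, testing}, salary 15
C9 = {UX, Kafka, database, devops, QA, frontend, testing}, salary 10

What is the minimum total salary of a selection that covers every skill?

5

C1, C6 cover every skill at salary 3 + 2 = 5.
Any cover uses at least 2 candidates; among all covering selections none totals below 5.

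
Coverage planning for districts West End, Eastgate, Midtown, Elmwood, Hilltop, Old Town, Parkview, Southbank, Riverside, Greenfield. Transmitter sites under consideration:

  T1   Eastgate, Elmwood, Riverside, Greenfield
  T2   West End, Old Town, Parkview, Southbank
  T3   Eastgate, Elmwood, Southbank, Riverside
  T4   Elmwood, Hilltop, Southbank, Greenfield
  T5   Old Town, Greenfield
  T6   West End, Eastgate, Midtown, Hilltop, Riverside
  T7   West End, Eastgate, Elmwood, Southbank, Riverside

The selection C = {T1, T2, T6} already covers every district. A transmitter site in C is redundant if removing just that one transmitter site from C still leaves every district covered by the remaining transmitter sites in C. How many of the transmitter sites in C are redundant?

0

Drop T1: Elmwood, Greenfield uncovered — not redundant.
Drop T2: Old Town, Parkview, Southbank uncovered — not redundant.
Drop T6: Midtown, Hilltop uncovered — not redundant.
None of the transmitter sites in C is redundant.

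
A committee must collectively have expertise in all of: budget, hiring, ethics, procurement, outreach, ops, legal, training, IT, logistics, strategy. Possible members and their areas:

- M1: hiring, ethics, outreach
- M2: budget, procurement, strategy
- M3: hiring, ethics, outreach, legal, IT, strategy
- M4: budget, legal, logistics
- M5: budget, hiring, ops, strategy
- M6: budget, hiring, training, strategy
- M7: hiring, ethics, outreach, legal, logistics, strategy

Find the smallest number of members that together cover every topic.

M2, M3, M4, M5, M6 together cover {budget, hiring, ethics, procurement, outreach, ops, legal, training, IT, logistics, strategy} — every topic.
No 4 of the 7 members cover everything (all 35 size-4 selections fall short), so 5 is minimum.

5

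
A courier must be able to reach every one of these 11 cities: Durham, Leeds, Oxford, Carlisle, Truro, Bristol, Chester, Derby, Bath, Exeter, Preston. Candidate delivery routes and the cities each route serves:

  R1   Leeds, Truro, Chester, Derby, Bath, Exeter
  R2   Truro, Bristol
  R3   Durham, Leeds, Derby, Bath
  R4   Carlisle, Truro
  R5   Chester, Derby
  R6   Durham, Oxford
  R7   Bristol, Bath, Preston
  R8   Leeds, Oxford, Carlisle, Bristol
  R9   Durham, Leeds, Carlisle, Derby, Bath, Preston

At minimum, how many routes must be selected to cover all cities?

R1, R8, R9 together cover {Durham, Leeds, Oxford, Carlisle, Truro, Bristol, Chester, Derby, Bath, Exeter, Preston} — every city.
No 2 of the 9 routes cover everything (all 36 pairs fall short), so 3 is minimum.

3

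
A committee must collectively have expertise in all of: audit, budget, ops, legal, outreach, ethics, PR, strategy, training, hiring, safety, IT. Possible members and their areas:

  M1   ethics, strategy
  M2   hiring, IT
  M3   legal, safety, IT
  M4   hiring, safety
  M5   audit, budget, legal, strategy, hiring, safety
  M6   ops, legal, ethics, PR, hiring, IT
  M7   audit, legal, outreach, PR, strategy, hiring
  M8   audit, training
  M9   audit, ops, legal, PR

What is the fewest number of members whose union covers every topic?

M5, M6, M7, M8 together cover {audit, budget, ops, legal, outreach, ethics, PR, strategy, training, hiring, safety, IT} — every topic.
No 3 of the 9 members cover everything (all 84 triples fall short), so 4 is minimum.

4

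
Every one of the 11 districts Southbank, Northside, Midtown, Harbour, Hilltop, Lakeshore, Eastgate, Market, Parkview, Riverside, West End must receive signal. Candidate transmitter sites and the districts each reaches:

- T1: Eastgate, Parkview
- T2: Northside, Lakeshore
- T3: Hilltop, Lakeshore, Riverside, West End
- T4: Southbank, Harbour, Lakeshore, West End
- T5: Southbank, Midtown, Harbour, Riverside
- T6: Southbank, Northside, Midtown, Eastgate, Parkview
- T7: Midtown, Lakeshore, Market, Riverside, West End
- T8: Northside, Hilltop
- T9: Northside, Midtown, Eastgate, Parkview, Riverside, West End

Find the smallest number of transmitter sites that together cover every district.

4

T1, T4, T7, T8 together cover {Southbank, Northside, Midtown, Harbour, Hilltop, Lakeshore, Eastgate, Market, Parkview, Riverside, West End} — every district.
No 3 of the 9 transmitter sites cover everything (all 84 triples fall short), so 4 is minimum.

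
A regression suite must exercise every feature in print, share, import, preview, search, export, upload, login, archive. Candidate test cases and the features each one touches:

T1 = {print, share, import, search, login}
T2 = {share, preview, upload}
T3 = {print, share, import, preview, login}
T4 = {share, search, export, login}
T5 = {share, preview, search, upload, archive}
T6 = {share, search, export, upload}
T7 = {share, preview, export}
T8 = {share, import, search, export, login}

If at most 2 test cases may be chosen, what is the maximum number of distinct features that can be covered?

Choosing T1, T5 covers {print, share, import, preview, search, upload, login, archive} — 8 features.
No choice of 2 test cases does better; here export is left uncovered.

8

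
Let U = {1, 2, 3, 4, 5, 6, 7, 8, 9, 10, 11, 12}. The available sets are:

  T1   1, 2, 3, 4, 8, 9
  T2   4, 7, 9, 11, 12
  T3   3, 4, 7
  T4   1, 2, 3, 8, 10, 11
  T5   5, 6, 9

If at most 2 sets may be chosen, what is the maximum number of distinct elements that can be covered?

10

Choosing T2, T4 covers {1, 2, 3, 4, 7, 8, 9, 10, 11, 12} — 10 elements.
No choice of 2 sets does better; here 5, 6 are left uncovered.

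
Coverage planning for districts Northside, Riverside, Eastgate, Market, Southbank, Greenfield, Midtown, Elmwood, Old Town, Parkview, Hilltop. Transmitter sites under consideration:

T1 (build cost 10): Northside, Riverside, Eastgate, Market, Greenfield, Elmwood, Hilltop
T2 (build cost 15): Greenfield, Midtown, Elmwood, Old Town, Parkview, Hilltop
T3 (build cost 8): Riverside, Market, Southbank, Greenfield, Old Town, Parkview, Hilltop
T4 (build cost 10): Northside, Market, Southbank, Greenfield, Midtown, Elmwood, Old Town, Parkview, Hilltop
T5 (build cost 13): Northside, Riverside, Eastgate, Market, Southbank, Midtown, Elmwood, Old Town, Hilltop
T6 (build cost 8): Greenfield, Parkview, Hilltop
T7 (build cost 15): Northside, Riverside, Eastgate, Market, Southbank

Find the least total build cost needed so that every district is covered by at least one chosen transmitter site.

20

T1, T4 cover every district at build cost 10 + 10 = 20.
Any cover uses at least 2 transmitter sites; among all covering selections none totals below 20.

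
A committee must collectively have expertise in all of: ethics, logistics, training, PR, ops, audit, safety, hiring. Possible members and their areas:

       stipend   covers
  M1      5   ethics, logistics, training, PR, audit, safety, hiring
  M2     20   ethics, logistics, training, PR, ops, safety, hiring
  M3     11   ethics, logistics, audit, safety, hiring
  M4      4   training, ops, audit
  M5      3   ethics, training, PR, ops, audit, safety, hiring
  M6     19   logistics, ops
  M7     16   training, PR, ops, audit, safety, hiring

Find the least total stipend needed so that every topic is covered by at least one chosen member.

8

M1, M5 cover every topic at stipend 5 + 3 = 8.
Any cover uses at least 2 members; among all covering selections none totals below 8.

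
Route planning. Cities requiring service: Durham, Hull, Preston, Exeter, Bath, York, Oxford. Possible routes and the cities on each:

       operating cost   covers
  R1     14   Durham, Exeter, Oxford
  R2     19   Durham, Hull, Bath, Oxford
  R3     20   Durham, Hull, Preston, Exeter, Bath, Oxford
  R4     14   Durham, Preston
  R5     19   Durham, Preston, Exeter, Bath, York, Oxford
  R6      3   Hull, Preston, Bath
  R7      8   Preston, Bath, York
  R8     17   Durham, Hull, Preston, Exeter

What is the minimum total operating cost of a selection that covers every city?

R5, R6 cover every city at operating cost 19 + 3 = 22.
Any cover uses at least 2 routes; among all covering selections none totals below 22.

22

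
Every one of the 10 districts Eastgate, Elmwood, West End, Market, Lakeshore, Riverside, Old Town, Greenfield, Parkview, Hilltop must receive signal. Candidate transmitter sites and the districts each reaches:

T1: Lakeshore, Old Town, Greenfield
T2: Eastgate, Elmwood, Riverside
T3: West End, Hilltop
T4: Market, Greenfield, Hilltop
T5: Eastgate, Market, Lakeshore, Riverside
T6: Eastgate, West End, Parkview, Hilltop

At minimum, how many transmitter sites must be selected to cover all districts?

T1, T2, T4, T6 together cover {Eastgate, Elmwood, West End, Market, Lakeshore, Riverside, Old Town, Greenfield, Parkview, Hilltop} — every district.
No 3 of the 6 transmitter sites cover everything (all 20 triples fall short), so 4 is minimum.

4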